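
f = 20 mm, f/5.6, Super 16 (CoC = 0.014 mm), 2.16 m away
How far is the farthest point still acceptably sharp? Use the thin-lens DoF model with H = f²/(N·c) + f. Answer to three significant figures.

3.72 m

Hyperfocal distance H = f²/(N·c) + f = 20²/(5.6 × 0.014) + 20 = 400/0.0784 + 20 ≈ 5122.0 mm ≈ 5.122 m.
Far limit Df = s·(H − f)/(H − s) = 2160 × (5122.0 − 20) / (5122.0 − 2160) = 2160 × 5102.0 / 2962.0 ≈ 3720.5 mm ≈ 3.72 m.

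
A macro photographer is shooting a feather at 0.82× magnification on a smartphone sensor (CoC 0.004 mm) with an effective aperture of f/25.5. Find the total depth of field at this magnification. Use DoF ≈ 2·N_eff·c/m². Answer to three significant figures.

At magnification m, DoF ≈ 2·N_eff·c/m² = 2 × 25.5 × 0.004 / 0.82² = 0.204 / 0.6724 ≈ 0.303 mm.

0.303 mm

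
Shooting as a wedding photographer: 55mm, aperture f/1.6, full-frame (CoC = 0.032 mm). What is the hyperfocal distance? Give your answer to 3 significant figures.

59.1 m

Hyperfocal distance H = f²/(N·c) + f = 55²/(1.6 × 0.032) + 55 = 3025/0.0512 + 55 ≈ 59137.0 mm ≈ 59.1 m.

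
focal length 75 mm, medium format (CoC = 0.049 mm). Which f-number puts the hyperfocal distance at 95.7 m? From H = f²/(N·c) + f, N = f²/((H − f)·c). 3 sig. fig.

Rearrange H = f²/(N·c) + f for N: N = f² / ((H − f)·c).
N = 75² / ((95700 − 75) × 0.049) = 5625 / 4686 ≈ 1.20.

f/1.20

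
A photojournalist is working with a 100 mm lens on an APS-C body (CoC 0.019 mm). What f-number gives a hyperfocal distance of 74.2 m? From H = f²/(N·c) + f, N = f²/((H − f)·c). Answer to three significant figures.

f/7.10

Rearrange H = f²/(N·c) + f for N: N = f² / ((H − f)·c).
N = 100² / ((74200 − 100) × 0.019) = 10000 / 1408 ≈ 7.10.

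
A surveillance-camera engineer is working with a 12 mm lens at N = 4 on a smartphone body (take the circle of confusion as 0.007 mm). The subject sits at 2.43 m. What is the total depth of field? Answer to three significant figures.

Hyperfocal distance H = f²/(N·c) + f = 12²/(4 × 0.007) + 12 = 144/0.028 + 12 ≈ 5154.9 mm ≈ 5.155 m.
Near limit Dn = s·(H − f)/(H + s − 2f) = 2430 × (5154.9 − 12) / (5154.9 + 2430 − 2 × 12) = 2430 × 5142.9 / 7560.9 ≈ 1652.9 mm.
Far limit Df = s·(H − f)/(H − s) = 2430 × (5154.9 − 12) / (5154.9 − 2430) = 2430 × 5142.9 / 2724.9 ≈ 4586.3 mm.
Depth of field = Df − Dn = 4586.3 − 1652.9 ≈ 2933.4 mm ≈ 2.93 m.

2.93 m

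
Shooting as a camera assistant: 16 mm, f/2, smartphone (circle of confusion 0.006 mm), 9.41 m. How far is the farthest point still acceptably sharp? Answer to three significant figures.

Hyperfocal distance H = f²/(N·c) + f = 16²/(2 × 0.006) + 16 = 256/0.012 + 16 ≈ 21349.3 mm ≈ 21.35 m.
Far limit Df = s·(H − f)/(H − s) = 9410 × (21349.3 − 16) / (21349.3 − 9410) = 9410 × 21333.3 / 11939.3 ≈ 16814 mm ≈ 16.8 m.

16.8 m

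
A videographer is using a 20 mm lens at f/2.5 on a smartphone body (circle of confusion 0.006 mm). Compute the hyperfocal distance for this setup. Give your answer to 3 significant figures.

26.7 m

Hyperfocal distance H = f²/(N·c) + f = 20²/(2.5 × 0.006) + 20 = 400/0.015 + 20 ≈ 26686.7 mm ≈ 26.7 m.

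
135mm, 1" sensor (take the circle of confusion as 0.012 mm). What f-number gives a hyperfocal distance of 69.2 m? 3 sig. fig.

Rearrange H = f²/(N·c) + f for N: N = f² / ((H − f)·c).
N = 135² / ((69200 − 135) × 0.012) = 18225 / 828.8 ≈ 22.

f/22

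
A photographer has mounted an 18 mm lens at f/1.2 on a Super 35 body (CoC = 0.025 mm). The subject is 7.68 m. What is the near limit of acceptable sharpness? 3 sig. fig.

4.49 m

Hyperfocal distance H = f²/(N·c) + f = 18²/(1.2 × 0.025) + 18 = 324/0.03 + 18 ≈ 10818.0 mm ≈ 10.82 m.
Near limit Dn = s·(H − f)/(H + s − 2f) = 7680 × (10818.0 − 18) / (10818.0 + 7680 − 2 × 18) = 7680 × 10800.0 / 18462.0 ≈ 4492.7 mm ≈ 4.49 m.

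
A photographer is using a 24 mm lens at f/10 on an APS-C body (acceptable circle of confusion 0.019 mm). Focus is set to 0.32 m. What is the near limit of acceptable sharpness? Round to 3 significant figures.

292 mm

Hyperfocal distance H = f²/(N·c) + f = 24²/(10 × 0.019) + 24 = 576/0.19 + 24 ≈ 3055.6 mm ≈ 3.056 m.
Near limit Dn = s·(H − f)/(H + s − 2f) = 320 × (3055.6 − 24) / (3055.6 + 320 − 2 × 24) = 320 × 3031.6 / 3327.6 ≈ 291.53 mm.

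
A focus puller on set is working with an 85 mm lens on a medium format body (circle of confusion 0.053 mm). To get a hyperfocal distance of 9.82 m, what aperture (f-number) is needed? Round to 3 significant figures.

Rearrange H = f²/(N·c) + f for N: N = f² / ((H − f)·c).
N = 85² / ((9820 − 85) × 0.053) = 7225 / 516.0 ≈ 14.

f/14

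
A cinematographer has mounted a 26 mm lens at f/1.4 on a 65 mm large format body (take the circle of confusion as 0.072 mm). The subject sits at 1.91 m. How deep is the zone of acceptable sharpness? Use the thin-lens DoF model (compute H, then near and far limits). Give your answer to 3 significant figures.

Hyperfocal distance H = f²/(N·c) + f = 26²/(1.4 × 0.072) + 26 = 676/0.1008 + 26 ≈ 6732.3 mm ≈ 6.732 m.
Near limit Dn = s·(H − f)/(H + s − 2f) = 1910 × (6732.3 − 26) / (6732.3 + 1910 − 2 × 26) = 1910 × 6706.3 / 8590.3 ≈ 1491.1 mm.
Far limit Df = s·(H − f)/(H − s) = 1910 × (6732.3 − 26) / (6732.3 − 1910) = 1910 × 6706.3 / 4822.3 ≈ 2656.2 mm.
Depth of field = Df − Dn = 2656.2 − 1491.1 ≈ 1165.1 mm ≈ 1.17 m.

1.17 m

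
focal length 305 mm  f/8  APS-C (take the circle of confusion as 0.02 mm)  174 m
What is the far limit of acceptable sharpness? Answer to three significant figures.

Hyperfocal distance H = f²/(N·c) + f = 305²/(8 × 0.02) + 305 = 93025/0.16 + 305 ≈ 581711.2 mm ≈ 581.7 m.
Far limit Df = s·(H − f)/(H − s) = 174000 × (581711.2 − 305) / (581711.2 − 174000) = 174000 × 581406.2 / 407711.2 ≈ 248128 mm ≈ 248 m.

248 m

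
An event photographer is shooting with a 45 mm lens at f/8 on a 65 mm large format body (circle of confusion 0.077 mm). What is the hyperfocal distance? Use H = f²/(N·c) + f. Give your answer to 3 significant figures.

Hyperfocal distance H = f²/(N·c) + f = 45²/(8 × 0.077) + 45 = 2025/0.616 + 45 ≈ 3332.3 mm ≈ 3.33 m.

3.33 m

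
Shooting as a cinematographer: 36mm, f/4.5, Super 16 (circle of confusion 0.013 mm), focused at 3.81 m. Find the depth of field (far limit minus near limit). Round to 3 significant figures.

Hyperfocal distance H = f²/(N·c) + f = 36²/(4.5 × 0.013) + 36 = 1296/0.0585 + 36 ≈ 22189.8 mm ≈ 22.19 m.
Near limit Dn = s·(H − f)/(H + s − 2f) = 3810 × (22189.8 − 36) / (22189.8 + 3810 − 2 × 36) = 3810 × 22153.8 / 25927.8 ≈ 3255.4 mm.
Far limit Df = s·(H − f)/(H − s) = 3810 × (22189.8 − 36) / (22189.8 − 3810) = 3810 × 22153.8 / 18379.8 ≈ 4592.3 mm.
Depth of field = Df − Dn = 4592.3 − 3255.4 ≈ 1336.9 mm ≈ 1.34 m.

1.34 m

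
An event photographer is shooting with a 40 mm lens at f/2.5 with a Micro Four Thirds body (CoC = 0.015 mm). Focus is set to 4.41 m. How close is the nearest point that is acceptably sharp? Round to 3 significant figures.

4.00 m

Hyperfocal distance H = f²/(N·c) + f = 40²/(2.5 × 0.015) + 40 = 1600/0.0375 + 40 ≈ 42706.7 mm ≈ 42.71 m.
Near limit Dn = s·(H − f)/(H + s − 2f) = 4410 × (42706.7 − 40) / (42706.7 + 4410 − 2 × 40) = 4410 × 42666.7 / 47036.7 ≈ 4000.3 mm ≈ 4.00 m.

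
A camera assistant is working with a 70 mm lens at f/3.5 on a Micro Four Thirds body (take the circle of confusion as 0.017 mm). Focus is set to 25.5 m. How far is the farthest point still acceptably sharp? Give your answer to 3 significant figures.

36.9 m

Hyperfocal distance H = f²/(N·c) + f = 70²/(3.5 × 0.017) + 70 = 4900/0.0595 + 70 ≈ 82422.9 mm ≈ 82.42 m.
Far limit Df = s·(H − f)/(H − s) = 25500 × (82422.9 − 70) / (82422.9 − 25500) = 25500 × 82352.9 / 56922.9 ≈ 36892 mm ≈ 36.9 m.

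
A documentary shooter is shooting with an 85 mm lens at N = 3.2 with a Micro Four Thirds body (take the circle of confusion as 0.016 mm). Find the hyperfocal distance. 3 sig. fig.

141 m

Hyperfocal distance H = f²/(N·c) + f = 85²/(3.2 × 0.016) + 85 = 7225/0.0512 + 85 ≈ 141198.3 mm ≈ 141 m.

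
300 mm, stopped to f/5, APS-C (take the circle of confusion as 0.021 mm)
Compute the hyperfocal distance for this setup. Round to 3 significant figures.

857 m

Hyperfocal distance H = f²/(N·c) + f = 300²/(5 × 0.021) + 300 = 90000/0.105 + 300 ≈ 857442.9 mm ≈ 857 m.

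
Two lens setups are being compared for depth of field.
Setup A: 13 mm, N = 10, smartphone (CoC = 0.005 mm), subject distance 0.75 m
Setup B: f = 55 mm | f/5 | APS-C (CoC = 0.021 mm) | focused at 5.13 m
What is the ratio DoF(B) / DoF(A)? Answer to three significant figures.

5.43

Setup A: H = 13²/(10×0.005) + 13 ≈ 3393.0 mm; DoF = Df − Dn = 959.14 − 615.74 ≈ 343.40 mm.
Setup B: H = 55²/(5×0.021) + 55 ≈ 28864.5 mm; DoF = Df − Dn = 6226.9 − 4361.7 ≈ 1865.2 mm.
Ratio = 1865.2 / 343.40 ≈ 5.43.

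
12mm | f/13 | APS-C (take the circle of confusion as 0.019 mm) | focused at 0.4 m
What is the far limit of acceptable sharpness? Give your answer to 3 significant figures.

1.20 m

Hyperfocal distance H = f²/(N·c) + f = 12²/(13 × 0.019) + 12 = 144/0.247 + 12 ≈ 595.0 mm ≈ 0.595 m.
Far limit Df = s·(H − f)/(H − s) = 400 × (595.0 − 12) / (595.0 − 400) = 400 × 583.0 / 195.0 ≈ 1195.9 mm ≈ 1.20 m.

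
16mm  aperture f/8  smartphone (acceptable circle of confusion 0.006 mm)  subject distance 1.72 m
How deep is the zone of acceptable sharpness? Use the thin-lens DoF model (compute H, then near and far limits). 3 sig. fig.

Hyperfocal distance H = f²/(N·c) + f = 16²/(8 × 0.006) + 16 = 256/0.048 + 16 ≈ 5349.3 mm ≈ 5.349 m.
Near limit Dn = s·(H − f)/(H + s − 2f) = 1720 × (5349.3 − 16) / (5349.3 + 1720 − 2 × 16) = 1720 × 5333.3 / 7037.3 ≈ 1303.5 mm.
Far limit Df = s·(H − f)/(H − s) = 1720 × (5349.3 − 16) / (5349.3 − 1720) = 1720 × 5333.3 / 3629.3 ≈ 2527.6 mm.
Depth of field = Df − Dn = 2527.6 − 1303.5 ≈ 1224.1 mm ≈ 1.22 m.

1.22 m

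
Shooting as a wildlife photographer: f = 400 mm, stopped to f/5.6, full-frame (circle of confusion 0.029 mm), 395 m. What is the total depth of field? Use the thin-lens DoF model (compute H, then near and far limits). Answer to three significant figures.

Hyperfocal distance H = f²/(N·c) + f = 400²/(5.6 × 0.029) + 400 = 160000/0.1624 + 400 ≈ 985621.7 mm ≈ 985.6 m.
Near limit Dn = s·(H − f)/(H + s − 2f) = 395000 × (985621.7 − 400) / (985621.7 + 395000 − 2 × 400) = 395000 × 985221.7 / 1379821.7 ≈ 282038 mm.
Far limit Df = s·(H − f)/(H − s) = 395000 × (985621.7 − 400) / (985621.7 − 395000) = 395000 × 985221.7 / 590621.7 ≈ 658903 mm.
Depth of field = Df − Dn = 658903 − 282038 ≈ 376865 mm ≈ 377 m.

377 m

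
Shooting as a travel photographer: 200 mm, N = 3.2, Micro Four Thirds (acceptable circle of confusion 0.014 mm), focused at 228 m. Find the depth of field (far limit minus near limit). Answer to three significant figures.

124 m

Hyperfocal distance H = f²/(N·c) + f = 200²/(3.2 × 0.014) + 200 = 40000/0.0448 + 200 ≈ 893057.1 mm ≈ 893.1 m.
Near limit Dn = s·(H − f)/(H + s − 2f) = 228000 × (893057.1 − 200) / (893057.1 + 228000 − 2 × 200) = 228000 × 892857.1 / 1120657.1 ≈ 181654 mm.
Far limit Df = s·(H − f)/(H − s) = 228000 × (893057.1 − 200) / (893057.1 − 228000) = 228000 × 892857.1 / 665057.1 ≈ 306096 mm.
Depth of field = Df − Dn = 306096 − 181654 ≈ 124442 mm ≈ 124 m.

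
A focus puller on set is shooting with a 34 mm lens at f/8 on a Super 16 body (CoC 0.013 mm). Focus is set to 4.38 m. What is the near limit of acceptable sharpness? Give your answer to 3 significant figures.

3.15 m

Hyperfocal distance H = f²/(N·c) + f = 34²/(8 × 0.013) + 34 = 1156/0.104 + 34 ≈ 11149.4 mm ≈ 11.15 m.
Near limit Dn = s·(H − f)/(H + s − 2f) = 4380 × (11149.4 − 34) / (11149.4 + 4380 − 2 × 34) = 4380 × 11115.4 / 15461.4 ≈ 3148.8 mm ≈ 3.15 m.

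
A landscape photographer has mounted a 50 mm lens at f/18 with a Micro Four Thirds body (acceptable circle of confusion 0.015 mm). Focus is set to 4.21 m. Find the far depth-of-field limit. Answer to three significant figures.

7.64 m

Hyperfocal distance H = f²/(N·c) + f = 50²/(18 × 0.015) + 50 = 2500/0.27 + 50 ≈ 9309.3 mm ≈ 9.309 m.
Far limit Df = s·(H − f)/(H − s) = 4210 × (9309.3 − 50) / (9309.3 − 4210) = 4210 × 9259.3 / 5099.3 ≈ 7644.5 mm ≈ 7.64 m.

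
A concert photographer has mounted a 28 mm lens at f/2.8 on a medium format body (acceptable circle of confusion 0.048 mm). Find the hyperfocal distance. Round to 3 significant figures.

5.86 m

Hyperfocal distance H = f²/(N·c) + f = 28²/(2.8 × 0.048) + 28 = 784/0.1344 + 28 ≈ 5861.3 mm ≈ 5.86 m.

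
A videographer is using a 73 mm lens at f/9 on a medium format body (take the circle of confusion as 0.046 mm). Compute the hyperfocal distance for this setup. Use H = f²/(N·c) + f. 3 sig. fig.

Hyperfocal distance H = f²/(N·c) + f = 73²/(9 × 0.046) + 73 = 5329/0.414 + 73 ≈ 12945.0 mm ≈ 12.9 m.

12.9 m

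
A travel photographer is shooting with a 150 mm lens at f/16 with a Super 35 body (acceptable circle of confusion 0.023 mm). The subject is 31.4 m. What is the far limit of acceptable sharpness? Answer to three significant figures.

64.2 m

Hyperfocal distance H = f²/(N·c) + f = 150²/(16 × 0.023) + 150 = 22500/0.368 + 150 ≈ 61291.3 mm ≈ 61.29 m.
Far limit Df = s·(H − f)/(H − s) = 31400 × (61291.3 − 150) / (61291.3 − 31400) = 31400 × 61141.3 / 29891.3 ≈ 64227 mm ≈ 64.2 m.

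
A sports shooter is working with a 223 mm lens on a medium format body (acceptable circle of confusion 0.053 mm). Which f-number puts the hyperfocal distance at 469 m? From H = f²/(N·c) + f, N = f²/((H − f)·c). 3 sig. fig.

Rearrange H = f²/(N·c) + f for N: N = f² / ((H − f)·c).
N = 223² / ((469000 − 223) × 0.053) = 49729 / 24845 ≈ 2.00.

f/2.00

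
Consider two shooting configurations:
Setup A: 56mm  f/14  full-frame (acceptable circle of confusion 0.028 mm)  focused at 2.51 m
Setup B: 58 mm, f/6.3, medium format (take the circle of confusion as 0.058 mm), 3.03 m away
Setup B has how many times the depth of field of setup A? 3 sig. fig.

Setup A: H = 56²/(14×0.028) + 56 ≈ 8056.0 mm; DoF = Df − Dn = 3620.6 − 1920.8 ≈ 1699.8 mm.
Setup B: H = 58²/(6.3×0.058) + 58 ≈ 9264.3 mm; DoF = Df − Dn = 4474.4 − 2290.6 ≈ 2183.8 mm.
Ratio = 2183.8 / 1699.8 ≈ 1.28.

1.28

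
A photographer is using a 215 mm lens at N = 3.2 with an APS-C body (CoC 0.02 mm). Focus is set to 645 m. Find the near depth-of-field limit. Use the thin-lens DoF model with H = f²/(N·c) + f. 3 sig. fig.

Hyperfocal distance H = f²/(N·c) + f = 215²/(3.2 × 0.02) + 215 = 46225/0.064 + 215 ≈ 722480.6 mm ≈ 722.5 m.
Near limit Dn = s·(H − f)/(H + s − 2f) = 645000 × (722480.6 − 215) / (722480.6 + 645000 − 2 × 215) = 645000 × 722265.6 / 1367050.6 ≈ 340778 mm ≈ 341 m.

341 m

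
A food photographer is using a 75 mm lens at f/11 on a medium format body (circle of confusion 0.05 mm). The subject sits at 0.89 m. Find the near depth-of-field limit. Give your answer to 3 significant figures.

Hyperfocal distance H = f²/(N·c) + f = 75²/(11 × 0.05) + 75 = 5625/0.55 + 75 ≈ 10302.3 mm ≈ 10.30 m.
Near limit Dn = s·(H − f)/(H + s − 2f) = 890 × (10302.3 − 75) / (10302.3 + 890 − 2 × 75) = 890 × 10227.3 / 11042.3 ≈ 824.31 mm ≈ 0.824 m.

0.824 m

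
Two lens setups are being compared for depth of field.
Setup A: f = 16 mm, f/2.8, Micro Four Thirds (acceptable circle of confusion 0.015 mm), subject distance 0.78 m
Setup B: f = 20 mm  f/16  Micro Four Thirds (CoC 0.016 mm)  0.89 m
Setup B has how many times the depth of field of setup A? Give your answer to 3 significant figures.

Setup A: H = 16²/(2.8×0.015) + 16 ≈ 6111.2 mm; DoF = Df − Dn = 891.78 − 693.12 ≈ 198.66 mm.
Setup B: H = 20²/(16×0.016) + 20 ≈ 1582.5 mm; DoF = Df − Dn = 2008.1 − 571.7 ≈ 1436.4 mm.
Ratio = 1436.4 / 198.66 ≈ 7.23.

7.23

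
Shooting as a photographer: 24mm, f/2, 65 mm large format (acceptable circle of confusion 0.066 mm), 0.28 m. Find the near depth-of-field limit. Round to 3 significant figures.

264 mm

Hyperfocal distance H = f²/(N·c) + f = 24²/(2 × 0.066) + 24 = 576/0.132 + 24 ≈ 4387.6 mm ≈ 4.388 m.
Near limit Dn = s·(H − f)/(H + s − 2f) = 280 × (4387.6 − 24) / (4387.6 + 280 − 2 × 24) = 280 × 4363.6 / 4619.6 ≈ 264.48 mm.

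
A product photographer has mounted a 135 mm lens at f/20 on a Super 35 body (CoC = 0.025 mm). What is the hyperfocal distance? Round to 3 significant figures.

36.6 m

Hyperfocal distance H = f²/(N·c) + f = 135²/(20 × 0.025) + 135 = 18225/0.5 + 135 ≈ 36585.0 mm ≈ 36.6 m.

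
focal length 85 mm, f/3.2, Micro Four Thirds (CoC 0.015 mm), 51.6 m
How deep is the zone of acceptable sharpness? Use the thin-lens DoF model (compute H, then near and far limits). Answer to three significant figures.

40.0 m

Hyperfocal distance H = f²/(N·c) + f = 85²/(3.2 × 0.015) + 85 = 7225/0.048 + 85 ≈ 150605.8 mm ≈ 150.6 m.
Near limit Dn = s·(H − f)/(H + s − 2f) = 51600 × (150605.8 − 85) / (150605.8 + 51600 − 2 × 85) = 51600 × 150520.8 / 202035.8 ≈ 38443 mm.
Far limit Df = s·(H − f)/(H − s) = 51600 × (150605.8 − 85) / (150605.8 − 51600) = 51600 × 150520.8 / 99005.8 ≈ 78449 mm.
Depth of field = Df − Dn = 78449 − 38443 ≈ 40006 mm ≈ 40.0 m.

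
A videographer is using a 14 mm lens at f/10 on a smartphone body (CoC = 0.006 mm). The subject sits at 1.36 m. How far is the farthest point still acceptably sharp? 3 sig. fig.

Hyperfocal distance H = f²/(N·c) + f = 14²/(10 × 0.006) + 14 = 196/0.06 + 14 ≈ 3280.7 mm ≈ 3.281 m.
Far limit Df = s·(H − f)/(H − s) = 1360 × (3280.7 − 14) / (3280.7 − 1360) = 1360 × 3266.7 / 1920.7 ≈ 2313.1 mm ≈ 2.31 m.

2.31 m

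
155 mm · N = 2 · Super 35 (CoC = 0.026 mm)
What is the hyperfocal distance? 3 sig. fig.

462 m

Hyperfocal distance H = f²/(N·c) + f = 155²/(2 × 0.026) + 155 = 24025/0.052 + 155 ≈ 462174.2 mm ≈ 462 m.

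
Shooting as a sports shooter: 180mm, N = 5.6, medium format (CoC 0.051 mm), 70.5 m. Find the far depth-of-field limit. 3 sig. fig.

185 m

Hyperfocal distance H = f²/(N·c) + f = 180²/(5.6 × 0.051) + 180 = 32400/0.2856 + 180 ≈ 113625.4 mm ≈ 113.6 m.
Far limit Df = s·(H − f)/(H − s) = 70500 × (113625.4 − 180) / (113625.4 − 70500) = 70500 × 113445.4 / 43125.4 ≈ 185457 mm ≈ 185 m.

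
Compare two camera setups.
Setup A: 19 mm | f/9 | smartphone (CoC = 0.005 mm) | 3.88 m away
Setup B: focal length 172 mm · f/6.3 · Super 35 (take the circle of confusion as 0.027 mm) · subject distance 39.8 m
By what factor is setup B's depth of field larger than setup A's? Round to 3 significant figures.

3.94

Setup A: H = 19²/(9×0.005) + 19 ≈ 8041.2 mm; DoF = Df − Dn = 7480.1 − 2619.3 ≈ 4860.8 mm.
Setup B: H = 172²/(6.3×0.027) + 172 ≈ 174093.2 mm; DoF = Df − Dn = 51544 − 32414 ≈ 19130 mm.
Ratio = 19130 / 4860.8 ≈ 3.94.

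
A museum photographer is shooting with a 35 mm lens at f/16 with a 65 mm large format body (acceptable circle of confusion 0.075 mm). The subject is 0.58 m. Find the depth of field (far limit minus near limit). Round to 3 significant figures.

Hyperfocal distance H = f²/(N·c) + f = 35²/(16 × 0.075) + 35 = 1225/1.2 + 35 ≈ 1055.8 mm ≈ 1.056 m.
Near limit Dn = s·(H − f)/(H + s − 2f) = 580 × (1055.8 − 35) / (1055.8 + 580 − 2 × 35) = 580 × 1020.8 / 1565.8 ≈ 378.13 mm.
Far limit Df = s·(H − f)/(H − s) = 580 × (1055.8 − 35) / (1055.8 − 580) = 580 × 1020.8 / 475.8 ≈ 1244.31 mm.
Depth of field = Df − Dn = 1244.31 − 378.13 ≈ 866.18 mm ≈ 0.866 m.

0.866 m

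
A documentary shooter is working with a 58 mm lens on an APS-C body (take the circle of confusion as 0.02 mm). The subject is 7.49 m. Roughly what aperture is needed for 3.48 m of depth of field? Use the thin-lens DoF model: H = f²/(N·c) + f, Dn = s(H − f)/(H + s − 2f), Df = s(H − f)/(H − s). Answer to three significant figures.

Write h = H − f = f²/(N·c). The thin-lens limits are Dn = s·h/(h + (s−f)) and Df = s·h/(h − (s−f)), so DoF = Df − Dn = 2·s·(s−f)·h / (h² − (s−f)²).
That is a quadratic in h: DoF·h² − 2·s·(s−f)·h − DoF·(s−f)² = 0 ⇒ h = (s−f)·(s + √(s² + DoF²)) / DoF = 7432 × (7490 + √(7490² + 3480²)) / 3480 = 7432 × (7490 + 8258.96) / 3480 ≈ 33634 mm.
Then N = f²/(c·h) = 58² / (0.02 × 33634) = 3364 / 672.68 ≈ 5.

f/5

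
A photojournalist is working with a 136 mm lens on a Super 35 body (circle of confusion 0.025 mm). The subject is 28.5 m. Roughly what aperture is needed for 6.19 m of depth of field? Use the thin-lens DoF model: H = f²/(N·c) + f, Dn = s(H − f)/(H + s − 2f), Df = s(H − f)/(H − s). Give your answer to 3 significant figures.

f/2.80

Write h = H − f = f²/(N·c). The thin-lens limits are Dn = s·h/(h + (s−f)) and Df = s·h/(h − (s−f)), so DoF = Df − Dn = 2·s·(s−f)·h / (h² − (s−f)²).
That is a quadratic in h: DoF·h² − 2·s·(s−f)·h − DoF·(s−f)² = 0 ⇒ h = (s−f)·(s + √(s² + DoF²)) / DoF = 28364 × (28500 + √(28500² + 6190²)) / 6190 = 28364 × (28500 + 29164.5) / 6190 ≈ 264232 mm.
Then N = f²/(c·h) = 136² / (0.025 × 264232) = 18496 / 6605.8 ≈ 2.80.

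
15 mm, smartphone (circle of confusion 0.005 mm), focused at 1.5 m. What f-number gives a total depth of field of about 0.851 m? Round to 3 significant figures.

Write h = H − f = f²/(N·c). The thin-lens limits are Dn = s·h/(h + (s−f)) and Df = s·h/(h − (s−f)), so DoF = Df − Dn = 2·s·(s−f)·h / (h² − (s−f)²).
That is a quadratic in h: DoF·h² − 2·s·(s−f)·h − DoF·(s−f)² = 0 ⇒ h = (s−f)·(s + √(s² + DoF²)) / DoF = 1485 × (1500 + √(1500² + 851²)) / 851 = 1485 × (1500 + 1724.59) / 851 ≈ 5626.9 mm.
Then N = f²/(c·h) = 15² / (0.005 × 5626.9) = 225 / 28.135 ≈ 8.

f/8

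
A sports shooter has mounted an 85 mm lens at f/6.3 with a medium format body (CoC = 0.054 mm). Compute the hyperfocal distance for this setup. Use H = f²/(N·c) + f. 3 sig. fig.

Hyperfocal distance H = f²/(N·c) + f = 85²/(6.3 × 0.054) + 85 = 7225/0.3402 + 85 ≈ 21322.5 mm ≈ 21.3 m.

21.3 m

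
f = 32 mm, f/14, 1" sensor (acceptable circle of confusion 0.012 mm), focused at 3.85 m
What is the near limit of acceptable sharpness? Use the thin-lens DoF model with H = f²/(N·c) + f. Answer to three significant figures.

2.37 m

Hyperfocal distance H = f²/(N·c) + f = 32²/(14 × 0.012) + 32 = 1024/0.168 + 32 ≈ 6127.2 mm ≈ 6.127 m.
Near limit Dn = s·(H − f)/(H + s − 2f) = 3850 × (6127.2 − 32) / (6127.2 + 3850 − 2 × 32) = 3850 × 6095.2 / 9913.2 ≈ 2367.2 mm ≈ 2.37 m.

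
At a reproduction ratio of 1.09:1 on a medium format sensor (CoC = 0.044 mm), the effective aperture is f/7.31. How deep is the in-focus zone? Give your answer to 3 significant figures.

At magnification m, DoF ≈ 2·N_eff·c/m² = 2 × 7.31 × 0.044 / 1.09² = 0.6433 / 1.188 ≈ 0.541 mm.

0.541 mm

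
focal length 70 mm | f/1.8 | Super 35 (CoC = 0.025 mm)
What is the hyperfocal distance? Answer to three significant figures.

Hyperfocal distance H = f²/(N·c) + f = 70²/(1.8 × 0.025) + 70 = 4900/0.045 + 70 ≈ 108958.9 mm ≈ 109 m.

109 m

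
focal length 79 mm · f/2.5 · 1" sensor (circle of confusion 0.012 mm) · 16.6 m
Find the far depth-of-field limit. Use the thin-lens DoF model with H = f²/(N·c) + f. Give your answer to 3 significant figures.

Hyperfocal distance H = f²/(N·c) + f = 79²/(2.5 × 0.012) + 79 = 6241/0.03 + 79 ≈ 208112.3 mm ≈ 208.1 m.
Far limit Df = s·(H − f)/(H − s) = 16600 × (208112.3 − 79) / (208112.3 − 16600) = 16600 × 208033.3 / 191512.3 ≈ 18032 mm ≈ 18.0 m.

18.0 m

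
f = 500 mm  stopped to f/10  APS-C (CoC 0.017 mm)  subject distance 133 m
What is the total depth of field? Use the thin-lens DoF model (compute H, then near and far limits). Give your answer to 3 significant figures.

24.2 m

Hyperfocal distance H = f²/(N·c) + f = 500²/(10 × 0.017) + 500 = 250000/0.17 + 500 ≈ 1471088.2 mm ≈ 1471 m.
Near limit Dn = s·(H − f)/(H + s − 2f) = 133000 × (1471088.2 − 500) / (1471088.2 + 133000 − 2 × 500) = 133000 × 1470588.2 / 1603088.2 ≈ 122007 mm.
Far limit Df = s·(H − f)/(H − s) = 133000 × (1471088.2 − 500) / (1471088.2 − 133000) = 133000 × 1470588.2 / 1338088.2 ≈ 146170 mm.
Depth of field = Df − Dn = 146170 − 122007 ≈ 24163 mm ≈ 24.2 m.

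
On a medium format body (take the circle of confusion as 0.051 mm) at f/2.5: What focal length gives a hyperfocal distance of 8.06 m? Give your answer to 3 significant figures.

32.0 mm

From H = f²/(N·c) + f, with f ≪ H: f ≈ √(H·N·c) = √(8060 × 2.5 × 0.051) = √1027.7 ≈ 32.06 mm.
Exact: f² + N·c·f − N·c·H = 0 ⇒ f = (−N·c + √((N·c)² + 4·N·c·H))/2 = (−0.1275 + √4110.6)/2 ≈ 31.993 mm ≈ 32.0 mm.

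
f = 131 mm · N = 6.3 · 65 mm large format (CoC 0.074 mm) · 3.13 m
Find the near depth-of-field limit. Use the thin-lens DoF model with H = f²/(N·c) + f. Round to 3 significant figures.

Hyperfocal distance H = f²/(N·c) + f = 131²/(6.3 × 0.074) + 131 = 17161/0.4662 + 131 ≈ 36941.4 mm ≈ 36.94 m.
Near limit Dn = s·(H − f)/(H + s − 2f) = 3130 × (36941.4 − 131) / (36941.4 + 3130 − 2 × 131) = 3130 × 36810.4 / 39809.4 ≈ 2894.2 mm ≈ 2.89 m.

2.89 m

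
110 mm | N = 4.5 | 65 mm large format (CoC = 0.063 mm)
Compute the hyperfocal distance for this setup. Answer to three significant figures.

42.8 m

Hyperfocal distance H = f²/(N·c) + f = 110²/(4.5 × 0.063) + 110 = 12100/0.2835 + 110 ≈ 42790.8 mm ≈ 42.8 m.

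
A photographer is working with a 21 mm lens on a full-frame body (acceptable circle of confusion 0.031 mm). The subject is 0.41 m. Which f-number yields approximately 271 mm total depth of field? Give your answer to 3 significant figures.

Write h = H − f = f²/(N·c). The thin-lens limits are Dn = s·h/(h + (s−f)) and Df = s·h/(h − (s−f)), so DoF = Df − Dn = 2·s·(s−f)·h / (h² − (s−f)²).
That is a quadratic in h: DoF·h² − 2·s·(s−f)·h − DoF·(s−f)² = 0 ⇒ h = (s−f)·(s + √(s² + DoF²)) / DoF = 389 × (410 + √(410² + 271²)) / 271 = 389 × (410 + 491.468) / 271 ≈ 1294.0 mm.
Then N = f²/(c·h) = 21² / (0.031 × 1294.0) = 441 / 40.114 ≈ 11.

f/11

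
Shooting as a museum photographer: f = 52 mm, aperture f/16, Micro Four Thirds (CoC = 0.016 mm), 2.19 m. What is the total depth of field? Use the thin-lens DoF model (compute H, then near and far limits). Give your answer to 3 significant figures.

Hyperfocal distance H = f²/(N·c) + f = 52²/(16 × 0.016) + 52 = 2704/0.256 + 52 ≈ 10614.5 mm ≈ 10.61 m.
Near limit Dn = s·(H − f)/(H + s − 2f) = 2190 × (10614.5 − 52) / (10614.5 + 2190 − 2 × 52) = 2190 × 10562.5 / 12700.5 ≈ 1821.34 mm.
Far limit Df = s·(H − f)/(H − s) = 2190 × (10614.5 − 52) / (10614.5 − 2190) = 2190 × 10562.5 / 8424.5 ≈ 2745.79 mm.
Depth of field = Df − Dn = 2745.79 − 1821.34 ≈ 924.45 mm ≈ 0.924 m.

0.924 m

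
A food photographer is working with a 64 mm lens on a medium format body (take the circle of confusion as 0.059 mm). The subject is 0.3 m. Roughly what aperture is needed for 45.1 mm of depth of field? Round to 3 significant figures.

Write h = H − f = f²/(N·c). The thin-lens limits are Dn = s·h/(h + (s−f)) and Df = s·h/(h − (s−f)), so DoF = Df − Dn = 2·s·(s−f)·h / (h² − (s−f)²).
That is a quadratic in h: DoF·h² − 2·s·(s−f)·h − DoF·(s−f)² = 0 ⇒ h = (s−f)·(s + √(s² + DoF²)) / DoF = 236 × (300 + √(300² + 45.1²)) / 45.1 = 236 × (300 + 303.371) / 45.1 ≈ 3157.3 mm.
Then N = f²/(c·h) = 64² / (0.059 × 3157.3) = 4096 / 186.28 ≈ 22.

f/22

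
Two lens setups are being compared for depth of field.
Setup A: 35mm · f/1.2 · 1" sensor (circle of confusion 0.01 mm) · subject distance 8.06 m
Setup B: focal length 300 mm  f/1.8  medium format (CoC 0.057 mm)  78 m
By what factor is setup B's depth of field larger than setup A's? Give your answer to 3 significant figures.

Setup A: H = 35²/(1.2×0.01) + 35 ≈ 102118.3 mm; DoF = Df − Dn = 8747.7 − 7472.6 ≈ 1275.1 mm.
Setup B: H = 300²/(1.8×0.057) + 300 ≈ 877493.0 mm; DoF = Df − Dn = 85581 − 71653 ≈ 13928 mm.
Ratio = 13928 / 1275.1 ≈ 10.9.

10.9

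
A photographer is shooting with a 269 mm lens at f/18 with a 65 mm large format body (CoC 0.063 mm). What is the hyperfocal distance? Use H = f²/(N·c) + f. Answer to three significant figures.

64.1 m

Hyperfocal distance H = f²/(N·c) + f = 269²/(18 × 0.063) + 269 = 72361/1.134 + 269 ≈ 64079.4 mm ≈ 64.1 m.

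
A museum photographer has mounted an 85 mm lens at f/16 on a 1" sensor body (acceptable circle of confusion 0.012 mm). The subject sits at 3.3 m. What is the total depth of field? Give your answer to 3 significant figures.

0.568 m

Hyperfocal distance H = f²/(N·c) + f = 85²/(16 × 0.012) + 85 = 7225/0.192 + 85 ≈ 37715.2 mm ≈ 37.72 m.
Near limit Dn = s·(H − f)/(H + s − 2f) = 3300 × (37715.2 − 85) / (37715.2 + 3300 − 2 × 85) = 3300 × 37630.2 / 40845.2 ≈ 3040.25 mm.
Far limit Df = s·(H − f)/(H − s) = 3300 × (37715.2 − 85) / (37715.2 − 3300) = 3300 × 37630.2 / 34415.2 ≈ 3608.28 mm.
Depth of field = Df − Dn = 3608.28 − 3040.25 ≈ 568.03 mm ≈ 0.568 m.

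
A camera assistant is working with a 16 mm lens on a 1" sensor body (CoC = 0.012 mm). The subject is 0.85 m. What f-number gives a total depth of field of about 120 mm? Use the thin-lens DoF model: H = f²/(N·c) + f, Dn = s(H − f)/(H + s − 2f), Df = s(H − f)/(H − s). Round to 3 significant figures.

f/1.80

Write h = H − f = f²/(N·c). The thin-lens limits are Dn = s·h/(h + (s−f)) and Df = s·h/(h − (s−f)), so DoF = Df − Dn = 2·s·(s−f)·h / (h² − (s−f)²).
That is a quadratic in h: DoF·h² − 2·s·(s−f)·h − DoF·(s−f)² = 0 ⇒ h = (s−f)·(s + √(s² + DoF²)) / DoF = 834 × (850 + √(850² + 120²)) / 120 = 834 × (850 + 858.429) / 120 ≈ 11874 mm.
Then N = f²/(c·h) = 16² / (0.012 × 11874) = 256 / 142.48 ≈ 1.80.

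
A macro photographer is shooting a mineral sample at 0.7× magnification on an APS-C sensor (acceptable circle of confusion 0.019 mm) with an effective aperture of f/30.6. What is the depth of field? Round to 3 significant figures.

2.37 mm

At magnification m, DoF ≈ 2·N_eff·c/m² = 2 × 30.6 × 0.019 / 0.7² = 1.163 / 0.49 ≈ 2.37 mm.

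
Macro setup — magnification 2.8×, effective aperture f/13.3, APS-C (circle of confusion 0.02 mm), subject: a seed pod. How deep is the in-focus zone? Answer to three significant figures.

At magnification m, DoF ≈ 2·N_eff·c/m² = 2 × 13.3 × 0.02 / 2.8² = 0.532 / 7.84 ≈ 0.0679 mm.

0.0679 mm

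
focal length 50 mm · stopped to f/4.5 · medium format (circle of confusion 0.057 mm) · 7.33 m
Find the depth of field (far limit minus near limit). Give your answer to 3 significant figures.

Hyperfocal distance H = f²/(N·c) + f = 50²/(4.5 × 0.057) + 50 = 2500/0.2565 + 50 ≈ 9796.6 mm ≈ 9.797 m.
Near limit Dn = s·(H − f)/(H + s − 2f) = 7330 × (9796.6 − 50) / (9796.6 + 7330 − 2 × 50) = 7330 × 9746.6 / 17026.6 ≈ 4196 mm.
Far limit Df = s·(H − f)/(H − s) = 7330 × (9796.6 − 50) / (9796.6 − 7330) = 7330 × 9746.6 / 2466.6 ≈ 28964 mm.
Depth of field = Df − Dn = 28964 − 4196 ≈ 24768 mm ≈ 24.8 m.

24.8 m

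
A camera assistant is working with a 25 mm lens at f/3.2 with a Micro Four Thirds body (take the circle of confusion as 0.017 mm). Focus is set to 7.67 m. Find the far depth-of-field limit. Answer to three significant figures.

Hyperfocal distance H = f²/(N·c) + f = 25²/(3.2 × 0.017) + 25 = 625/0.0544 + 25 ≈ 11514.0 mm ≈ 11.51 m.
Far limit Df = s·(H − f)/(H − s) = 7670 × (11514.0 − 25) / (11514.0 − 7670) = 7670 × 11489.0 / 3844.0 ≈ 22924 mm ≈ 22.9 m.

22.9 m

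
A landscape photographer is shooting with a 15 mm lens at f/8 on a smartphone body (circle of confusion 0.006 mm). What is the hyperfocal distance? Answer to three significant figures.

4.70 m

Hyperfocal distance H = f²/(N·c) + f = 15²/(8 × 0.006) + 15 = 225/0.048 + 15 ≈ 4702.5 mm ≈ 4.70 m.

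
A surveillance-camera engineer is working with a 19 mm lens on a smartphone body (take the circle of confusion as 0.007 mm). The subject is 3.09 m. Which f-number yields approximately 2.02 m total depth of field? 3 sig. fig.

Write h = H − f = f²/(N·c). The thin-lens limits are Dn = s·h/(h + (s−f)) and Df = s·h/(h − (s−f)), so DoF = Df − Dn = 2·s·(s−f)·h / (h² − (s−f)²).
That is a quadratic in h: DoF·h² − 2·s·(s−f)·h − DoF·(s−f)² = 0 ⇒ h = (s−f)·(s + √(s² + DoF²)) / DoF = 3071 × (3090 + √(3090² + 2020²)) / 2020 = 3071 × (3090 + 3691.68) / 2020 ≈ 10310 mm.
Then N = f²/(c·h) = 19² / (0.007 × 10310) = 361 / 72.171 ≈ 5.

f/5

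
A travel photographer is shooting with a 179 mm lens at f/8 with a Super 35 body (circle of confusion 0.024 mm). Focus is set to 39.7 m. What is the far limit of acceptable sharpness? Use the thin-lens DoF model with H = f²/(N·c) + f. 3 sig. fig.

Hyperfocal distance H = f²/(N·c) + f = 179²/(8 × 0.024) + 179 = 32041/0.192 + 179 ≈ 167059.2 mm ≈ 167.1 m.
Far limit Df = s·(H − f)/(H − s) = 39700 × (167059.2 − 179) / (167059.2 − 39700) = 39700 × 166880.2 / 127359.2 ≈ 52019 mm ≈ 52.0 m.

52.0 m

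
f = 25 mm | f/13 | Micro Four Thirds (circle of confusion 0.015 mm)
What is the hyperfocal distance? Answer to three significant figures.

Hyperfocal distance H = f²/(N·c) + f = 25²/(13 × 0.015) + 25 = 625/0.195 + 25 ≈ 3230.1 mm ≈ 3.23 m.

3.23 m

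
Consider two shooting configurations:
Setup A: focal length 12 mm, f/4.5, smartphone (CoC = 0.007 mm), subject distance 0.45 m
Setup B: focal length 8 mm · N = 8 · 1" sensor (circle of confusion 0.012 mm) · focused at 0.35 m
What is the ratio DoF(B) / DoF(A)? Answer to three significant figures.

Setup A: H = 12²/(4.5×0.007) + 12 ≈ 4583.4 mm; DoF = Df − Dn = 497.684 − 410.654 ≈ 87.030 mm.
Setup B: H = 8²/(8×0.012) + 8 ≈ 674.7 mm; DoF = Df − Dn = 718.69 − 231.33 ≈ 487.36 mm.
Ratio = 487.36 / 87.030 ≈ 5.60.

5.60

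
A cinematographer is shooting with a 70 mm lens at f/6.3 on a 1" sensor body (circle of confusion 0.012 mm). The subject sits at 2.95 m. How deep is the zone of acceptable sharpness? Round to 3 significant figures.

263 mm

Hyperfocal distance H = f²/(N·c) + f = 70²/(6.3 × 0.012) + 70 = 4900/0.0756 + 70 ≈ 64884.8 mm ≈ 64.88 m.
Near limit Dn = s·(H − f)/(H + s − 2f) = 2950 × (64884.8 − 70) / (64884.8 + 2950 − 2 × 70) = 2950 × 64814.8 / 67694.8 ≈ 2824.50 mm.
Far limit Df = s·(H − f)/(H − s) = 2950 × (64884.8 − 70) / (64884.8 − 2950) = 2950 × 64814.8 / 61934.8 ≈ 3087.18 mm.
Depth of field = Df − Dn = 3087.18 − 2824.50 ≈ 262.68 mm.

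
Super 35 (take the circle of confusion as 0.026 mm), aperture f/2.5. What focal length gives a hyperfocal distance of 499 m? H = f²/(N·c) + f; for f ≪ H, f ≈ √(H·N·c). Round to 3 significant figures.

180 mm

From H = f²/(N·c) + f, with f ≪ H: f ≈ √(H·N·c) = √(499000 × 2.5 × 0.026) = √32435 ≈ 180.1 mm.
The +f correction barely moves this — solving exactly, f² + N·c·f − N·c·H = 0 ⇒ f = (−N·c + √((N·c)² + 4·N·c·H))/2 = (−0.065 + √129740)/2 ≈ 180.06 mm, so f ≈ 180 mm.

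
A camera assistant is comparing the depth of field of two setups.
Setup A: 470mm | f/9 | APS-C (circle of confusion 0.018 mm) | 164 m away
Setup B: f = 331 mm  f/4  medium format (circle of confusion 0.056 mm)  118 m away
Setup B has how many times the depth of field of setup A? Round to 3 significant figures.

Setup A: H = 470²/(9×0.018) + 470 ≈ 1364050.2 mm; DoF = Df − Dn = 186348 − 146438 ≈ 39910 mm.
Setup B: H = 331²/(4×0.056) + 331 ≈ 489442.6 mm; DoF = Df − Dn = 155381 − 95117 ≈ 60264 mm.
Ratio = 60264 / 39910 ≈ 1.51.

1.51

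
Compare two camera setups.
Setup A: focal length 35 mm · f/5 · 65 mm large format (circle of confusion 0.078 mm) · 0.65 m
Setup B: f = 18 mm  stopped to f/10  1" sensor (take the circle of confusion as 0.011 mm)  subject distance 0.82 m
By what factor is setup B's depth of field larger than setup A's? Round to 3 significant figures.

1.82

Setup A: H = 35²/(5×0.078) + 35 ≈ 3176.0 mm; DoF = Df − Dn = 808.25 − 543.57 ≈ 264.68 mm.
Setup B: H = 18²/(10×0.011) + 18 ≈ 2963.5 mm; DoF = Df − Dn = 1126.81 − 644.51 ≈ 482.30 mm.
Ratio = 482.30 / 264.68 ≈ 1.82.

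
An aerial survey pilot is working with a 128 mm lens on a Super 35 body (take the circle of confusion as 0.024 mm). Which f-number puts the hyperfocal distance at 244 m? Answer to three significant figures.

Rearrange H = f²/(N·c) + f for N: N = f² / ((H − f)·c).
N = 128² / ((244000 − 128) × 0.024) = 16384 / 5853 ≈ 2.80.

f/2.80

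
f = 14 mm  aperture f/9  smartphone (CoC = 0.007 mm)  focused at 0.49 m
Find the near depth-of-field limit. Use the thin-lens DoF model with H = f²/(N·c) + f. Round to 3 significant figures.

425 mm

Hyperfocal distance H = f²/(N·c) + f = 14²/(9 × 0.007) + 14 = 196/0.063 + 14 ≈ 3125.1 mm ≈ 3.125 m.
Near limit Dn = s·(H − f)/(H + s − 2f) = 490 × (3125.1 − 14) / (3125.1 + 490 − 2 × 14) = 490 × 3111.1 / 3587.1 ≈ 424.98 mm.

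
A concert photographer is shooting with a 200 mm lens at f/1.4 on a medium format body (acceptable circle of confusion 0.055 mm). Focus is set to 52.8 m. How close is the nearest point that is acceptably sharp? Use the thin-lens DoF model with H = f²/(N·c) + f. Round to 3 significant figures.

47.9 m

Hyperfocal distance H = f²/(N·c) + f = 200²/(1.4 × 0.055) + 200 = 40000/0.077 + 200 ≈ 519680.5 mm ≈ 519.7 m.
Near limit Dn = s·(H − f)/(H + s − 2f) = 52800 × (519680.5 − 200) / (519680.5 + 52800 − 2 × 200) = 52800 × 519480.5 / 572080.5 ≈ 47945 mm ≈ 47.9 m.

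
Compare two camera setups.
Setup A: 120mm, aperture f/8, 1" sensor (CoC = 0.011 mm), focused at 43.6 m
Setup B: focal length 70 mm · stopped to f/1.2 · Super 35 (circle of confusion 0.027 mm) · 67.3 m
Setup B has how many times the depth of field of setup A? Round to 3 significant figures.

Setup A: H = 120²/(8×0.011) + 120 ≈ 163756.4 mm; DoF = Df − Dn = 59377 − 34447 ≈ 24930 mm.
Setup B: H = 70²/(1.2×0.027) + 70 ≈ 151304.6 mm; DoF = Df − Dn = 121161 − 46589 ≈ 74572 mm.
Ratio = 74572 / 24930 ≈ 2.99.

2.99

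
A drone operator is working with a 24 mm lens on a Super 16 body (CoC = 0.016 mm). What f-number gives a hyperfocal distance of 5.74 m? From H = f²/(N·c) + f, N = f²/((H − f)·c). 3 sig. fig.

Rearrange H = f²/(N·c) + f for N: N = f² / ((H − f)·c).
N = 24² / ((5740 − 24) × 0.016) = 576 / 91.46 ≈ 6.30.

f/6.30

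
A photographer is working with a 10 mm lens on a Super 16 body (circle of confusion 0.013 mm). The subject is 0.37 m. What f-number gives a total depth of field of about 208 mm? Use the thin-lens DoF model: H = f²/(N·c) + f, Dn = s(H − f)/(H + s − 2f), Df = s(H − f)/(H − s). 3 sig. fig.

f/5.59

Write h = H − f = f²/(N·c). The thin-lens limits are Dn = s·h/(h + (s−f)) and Df = s·h/(h − (s−f)), so DoF = Df − Dn = 2·s·(s−f)·h / (h² − (s−f)²).
That is a quadratic in h: DoF·h² − 2·s·(s−f)·h − DoF·(s−f)² = 0 ⇒ h = (s−f)·(s + √(s² + DoF²)) / DoF = 360 × (370 + √(370² + 208²)) / 208 = 360 × (370 + 424.457) / 208 ≈ 1375.0 mm.
Then N = f²/(c·h) = 10² / (0.013 × 1375.0) = 100 / 17.875 ≈ 5.59.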